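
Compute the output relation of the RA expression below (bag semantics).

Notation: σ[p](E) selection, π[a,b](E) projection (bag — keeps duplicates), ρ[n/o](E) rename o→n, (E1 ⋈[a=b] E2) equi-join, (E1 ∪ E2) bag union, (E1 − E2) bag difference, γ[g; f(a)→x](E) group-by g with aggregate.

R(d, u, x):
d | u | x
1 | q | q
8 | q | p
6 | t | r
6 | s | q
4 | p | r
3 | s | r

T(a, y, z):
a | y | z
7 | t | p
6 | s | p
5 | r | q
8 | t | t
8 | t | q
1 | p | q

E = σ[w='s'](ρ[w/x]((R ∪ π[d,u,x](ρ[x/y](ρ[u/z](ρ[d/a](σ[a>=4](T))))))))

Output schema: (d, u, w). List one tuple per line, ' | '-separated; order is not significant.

Stepwise |·|:
  R → 6
  T → 6
  σ[a>=4](T) → 5
  ρ[d/a](σ[a>=4](T)) → 5
  ρ[u/z](ρ[d/a](σ[a>=4](T))) → 5
  ρ[x/y](ρ[u/z](ρ[d/a](σ[a>=4](T)))) → 5
  π[d,u,x](ρ[x/y](ρ[u/z](ρ[d/a](σ[a>=4](T))))) → 5
  (R ∪ π[d,u,x](ρ[x/y](ρ[u/z](ρ[d/a](σ[a>=4](T)))))) → 11
  ρ[w/x]((R ∪ π[d,u,x](ρ[x/y](ρ[u/z](ρ[d/a](σ[a>=4](T))))))) → 11
  σ[w='s'](ρ[w/x]((R ∪ π[d,u,x](ρ[x/y](ρ[u/z](ρ[d/a](σ[a>=4](T)))))))) → 1

== RESULT ==
d | u | w
6 | p | s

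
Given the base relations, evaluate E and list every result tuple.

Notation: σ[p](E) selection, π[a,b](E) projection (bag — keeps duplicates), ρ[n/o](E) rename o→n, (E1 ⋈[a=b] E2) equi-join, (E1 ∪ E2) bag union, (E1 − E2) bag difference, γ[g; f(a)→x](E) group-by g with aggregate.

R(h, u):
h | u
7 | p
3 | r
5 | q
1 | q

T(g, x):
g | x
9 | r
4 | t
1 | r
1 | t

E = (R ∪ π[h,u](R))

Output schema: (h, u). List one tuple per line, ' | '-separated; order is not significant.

Per-node cardinality:
  R → 4
  R → 4
  π[h,u](R) → 4
  (R ∪ π[h,u](R)) → 8

== RESULT ==
h | u
1 | q
1 | q
3 | r
3 | r
5 | q
5 | q
7 | p
7 | p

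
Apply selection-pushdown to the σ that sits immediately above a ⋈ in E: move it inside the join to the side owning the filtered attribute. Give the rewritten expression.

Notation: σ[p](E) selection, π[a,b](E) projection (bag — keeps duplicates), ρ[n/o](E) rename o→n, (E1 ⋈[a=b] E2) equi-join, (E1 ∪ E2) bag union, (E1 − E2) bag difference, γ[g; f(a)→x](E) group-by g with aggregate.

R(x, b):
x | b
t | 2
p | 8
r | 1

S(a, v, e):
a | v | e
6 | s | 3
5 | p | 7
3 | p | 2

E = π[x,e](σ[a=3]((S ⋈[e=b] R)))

σ filters on a, owned by the left side.
E' = π[x,e]((σ[a=3](S) ⋈[e=b] R))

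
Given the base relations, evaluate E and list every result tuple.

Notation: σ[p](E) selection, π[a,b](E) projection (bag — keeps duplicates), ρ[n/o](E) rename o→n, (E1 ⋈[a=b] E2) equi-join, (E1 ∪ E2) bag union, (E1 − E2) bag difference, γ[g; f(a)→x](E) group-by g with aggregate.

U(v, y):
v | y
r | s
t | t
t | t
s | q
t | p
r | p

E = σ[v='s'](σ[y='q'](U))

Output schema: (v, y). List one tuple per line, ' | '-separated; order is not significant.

Stepwise |·|:
  U → 6
  σ[y='q'](U) → 1
  σ[v='s'](σ[y='q'](U)) → 1

== RESULT ==
v | y
s | q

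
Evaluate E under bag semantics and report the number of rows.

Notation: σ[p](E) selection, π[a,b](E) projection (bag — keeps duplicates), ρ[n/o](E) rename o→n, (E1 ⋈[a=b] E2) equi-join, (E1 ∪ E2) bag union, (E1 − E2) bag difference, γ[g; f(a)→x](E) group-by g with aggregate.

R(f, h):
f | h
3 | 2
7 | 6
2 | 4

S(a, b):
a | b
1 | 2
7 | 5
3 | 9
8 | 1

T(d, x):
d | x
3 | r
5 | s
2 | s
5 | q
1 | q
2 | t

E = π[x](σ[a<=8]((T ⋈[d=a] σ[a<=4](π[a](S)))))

Subexpression sizes:
  T → 6
  S → 4
  π[a](S) → 4
  σ[a<=4](π[a](S)) → 2
  (T ⋈[d=a] σ[a<=4](π[a](S))) → 2
  σ[a<=8]((T ⋈[d=a] σ[a<=4](π[a](S)))) → 2
  π[x](σ[a<=8]((T ⋈[d=a] σ[a<=4](π[a](S))))) → 2

|E| = 2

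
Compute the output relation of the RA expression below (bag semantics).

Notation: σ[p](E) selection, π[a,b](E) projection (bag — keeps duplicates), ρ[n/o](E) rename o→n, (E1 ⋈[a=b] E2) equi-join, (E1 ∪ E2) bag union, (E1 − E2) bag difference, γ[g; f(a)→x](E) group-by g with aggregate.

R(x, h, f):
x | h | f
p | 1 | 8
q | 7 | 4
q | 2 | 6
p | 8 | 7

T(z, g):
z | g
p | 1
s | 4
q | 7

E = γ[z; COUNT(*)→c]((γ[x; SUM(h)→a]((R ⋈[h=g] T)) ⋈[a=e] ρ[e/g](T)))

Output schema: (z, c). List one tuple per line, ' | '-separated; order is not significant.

Subexpression sizes:
  R → 4
  T → 3
  (R ⋈[h=g] T) → 2
  γ[x; SUM(h)→a]((R ⋈[h=g] T)) → 2
  T → 3
  ρ[e/g](T) → 3
  (γ[x; SUM(h)→a]((R ⋈[h=g] T)) ⋈[a=e] ρ[e/g](T)) → 2
  γ[z; COUNT(*)→c]((γ[x; SUM(h)→a]((R ⋈[h=g] T)) ⋈[a=e] ρ[e/g](T))) → 2

== RESULT ==
z | c
p | 1
q | 1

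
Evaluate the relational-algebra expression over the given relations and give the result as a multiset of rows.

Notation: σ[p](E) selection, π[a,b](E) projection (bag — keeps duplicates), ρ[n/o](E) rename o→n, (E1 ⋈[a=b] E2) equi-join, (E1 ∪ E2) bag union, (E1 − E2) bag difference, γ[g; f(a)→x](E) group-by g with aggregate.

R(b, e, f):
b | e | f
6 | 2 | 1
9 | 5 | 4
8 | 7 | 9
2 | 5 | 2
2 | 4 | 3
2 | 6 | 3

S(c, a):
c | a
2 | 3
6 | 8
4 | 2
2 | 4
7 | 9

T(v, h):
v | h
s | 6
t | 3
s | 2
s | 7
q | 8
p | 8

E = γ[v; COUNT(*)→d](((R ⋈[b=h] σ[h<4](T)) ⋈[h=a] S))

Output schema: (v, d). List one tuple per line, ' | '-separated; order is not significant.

Per-node cardinality:
  R → 6
  T → 6
  σ[h<4](T) → 2
  (R ⋈[b=h] σ[h<4](T)) → 3
  S → 5
  ((R ⋈[b=h] σ[h<4](T)) ⋈[h=a] S) → 3
  γ[v; COUNT(*)→d](((R ⋈[b=h] σ[h<4](T)) ⋈[h=a] S)) → 1

== RESULT ==
v | d
s | 3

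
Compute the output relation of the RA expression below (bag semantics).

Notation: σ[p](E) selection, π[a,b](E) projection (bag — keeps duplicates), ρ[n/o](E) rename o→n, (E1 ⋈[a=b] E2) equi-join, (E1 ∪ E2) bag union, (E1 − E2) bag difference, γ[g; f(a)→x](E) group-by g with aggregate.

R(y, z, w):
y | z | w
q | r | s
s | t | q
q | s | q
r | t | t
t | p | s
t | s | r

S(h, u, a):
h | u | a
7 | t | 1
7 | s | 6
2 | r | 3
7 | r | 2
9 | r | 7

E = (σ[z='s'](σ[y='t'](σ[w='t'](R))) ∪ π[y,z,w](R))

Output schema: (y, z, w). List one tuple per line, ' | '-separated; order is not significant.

Per-node cardinality:
  R → 6
  σ[w='t'](R) → 1
  σ[y='t'](σ[w='t'](R)) → 0
  σ[z='s'](σ[y='t'](σ[w='t'](R))) → 0
  R → 6
  π[y,z,w](R) → 6
  (σ[z='s'](σ[y='t'](σ[w='t'](R))) ∪ π[y,z,w](R)) → 6

== RESULT ==
y | z | w
q | r | s
q | s | q
r | t | t
s | t | q
t | p | s
t | s | r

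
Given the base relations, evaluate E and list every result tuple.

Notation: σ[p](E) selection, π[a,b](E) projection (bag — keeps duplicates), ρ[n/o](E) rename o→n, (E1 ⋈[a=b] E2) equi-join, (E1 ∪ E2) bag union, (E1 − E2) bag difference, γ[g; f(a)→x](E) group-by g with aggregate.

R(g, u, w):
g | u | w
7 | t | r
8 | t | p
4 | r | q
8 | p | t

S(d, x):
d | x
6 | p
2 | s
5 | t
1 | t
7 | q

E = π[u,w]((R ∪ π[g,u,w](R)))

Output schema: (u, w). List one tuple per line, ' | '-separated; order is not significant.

Stepwise |·|:
  R → 4
  R → 4
  π[g,u,w](R) → 4
  (R ∪ π[g,u,w](R)) → 8
  π[u,w]((R ∪ π[g,u,w](R))) → 8

== RESULT ==
u | w
p | t
p | t
r | q
r | q
t | p
t | p
t | r
t | r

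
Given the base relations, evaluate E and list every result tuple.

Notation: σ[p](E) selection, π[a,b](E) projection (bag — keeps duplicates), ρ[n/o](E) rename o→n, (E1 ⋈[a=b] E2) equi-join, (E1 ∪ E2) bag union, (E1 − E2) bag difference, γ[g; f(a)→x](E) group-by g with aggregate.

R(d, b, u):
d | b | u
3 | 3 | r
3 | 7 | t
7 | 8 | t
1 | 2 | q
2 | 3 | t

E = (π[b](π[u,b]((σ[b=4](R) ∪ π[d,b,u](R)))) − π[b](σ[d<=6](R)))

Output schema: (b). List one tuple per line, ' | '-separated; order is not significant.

Subexpression sizes:
  R → 5
  σ[b=4](R) → 0
  R → 5
  π[d,b,u](R) → 5
  (σ[b=4](R) ∪ π[d,b,u](R)) → 5
  π[u,b]((σ[b=4](R) ∪ π[d,b,u](R))) → 5
  π[b](π[u,b]((σ[b=4](R) ∪ π[d,b,u](R)))) → 5
  R → 5
  σ[d<=6](R) → 4
  π[b](σ[d<=6](R)) → 4
  (π[b](π[u,b]((σ[b=4](R) ∪ π[d,b,u](R)))) − π[b](σ[d<=6](R))) → 1

== RESULT ==
b
8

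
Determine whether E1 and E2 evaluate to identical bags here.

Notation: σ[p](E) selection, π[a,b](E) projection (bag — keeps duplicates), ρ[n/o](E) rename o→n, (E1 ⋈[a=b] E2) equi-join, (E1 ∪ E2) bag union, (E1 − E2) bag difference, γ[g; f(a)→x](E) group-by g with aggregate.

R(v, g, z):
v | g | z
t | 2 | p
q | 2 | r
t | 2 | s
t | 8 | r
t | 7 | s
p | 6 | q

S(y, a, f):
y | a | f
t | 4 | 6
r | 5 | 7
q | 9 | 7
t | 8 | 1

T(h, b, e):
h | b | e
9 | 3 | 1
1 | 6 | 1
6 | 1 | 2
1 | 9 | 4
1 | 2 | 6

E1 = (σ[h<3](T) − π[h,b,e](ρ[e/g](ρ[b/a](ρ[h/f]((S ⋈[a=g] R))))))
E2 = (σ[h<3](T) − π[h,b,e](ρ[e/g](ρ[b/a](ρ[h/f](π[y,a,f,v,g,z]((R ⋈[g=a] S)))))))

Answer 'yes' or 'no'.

E1 stepwise |·|:
  T → 5
  σ[h<3](T) → 3
  S → 4
  R → 6
  (S ⋈[a=g] R) → 1
  ρ[h/f]((S ⋈[a=g] R)) → 1
  ρ[b/a](ρ[h/f]((S ⋈[a=g] R))) → 1
  ρ[e/g](ρ[b/a](ρ[h/f]((S ⋈[a=g] R)))) → 1
  π[h,b,e](ρ[e/g](ρ[b/a](ρ[h/f]((S ⋈[a=g] R))))) → 1
  (σ[h<3](T) − π[h,b,e](ρ[e/g](ρ[b/a](ρ[h/f]((S ⋈[a=g] R)))))) → 3
E2 stepwise |·|:
  T → 5
  σ[h<3](T) → 3
  R → 6
  S → 4
  (R ⋈[g=a] S) → 1
  π[y,a,f,v,g,z]((R ⋈[g=a] S)) → 1
  ρ[h/f](π[y,a,f,v,g,z]((R ⋈[g=a] S))) → 1
  ρ[b/a](ρ[h/f](π[y,a,f,v,g,z]((R ⋈[g=a] S)))) → 1
  ρ[e/g](ρ[b/a](ρ[h/f](π[y,a,f,v,g,z]((R ⋈[g=a] S))))) → 1
  π[h,b,e](ρ[e/g](ρ[b/a](ρ[h/f](π[y,a,f,v,g,z]((R ⋈[g=a] S)))))) → 1
  (σ[h<3](T) − π[h,b,e](ρ[e/g](ρ[b/a](ρ[h/f](π[y,a,f,v,g,z]((R ⋈[g=a] S))))))) → 3

E1 and E2 produce the same multiset:
h | b | e
1 | 2 | 6
1 | 6 | 1
1 | 9 | 4

yes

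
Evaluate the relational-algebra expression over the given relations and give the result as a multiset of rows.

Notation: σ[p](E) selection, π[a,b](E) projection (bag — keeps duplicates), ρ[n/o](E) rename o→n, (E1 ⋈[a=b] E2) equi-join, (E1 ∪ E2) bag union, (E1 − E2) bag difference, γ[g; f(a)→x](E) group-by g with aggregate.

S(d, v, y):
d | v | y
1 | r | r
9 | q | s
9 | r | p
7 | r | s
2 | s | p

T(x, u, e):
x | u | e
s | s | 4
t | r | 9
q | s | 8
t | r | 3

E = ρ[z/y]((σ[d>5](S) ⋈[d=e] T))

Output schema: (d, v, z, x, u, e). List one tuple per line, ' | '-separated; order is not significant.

Stepwise |·|:
  S → 5
  σ[d>5](S) → 3
  T → 4
  (σ[d>5](S) ⋈[d=e] T) → 2
  ρ[z/y]((σ[d>5](S) ⋈[d=e] T)) → 2

== RESULT ==
d | v | z | x | u | e
9 | q | s | t | r | 9
9 | r | p | t | r | 9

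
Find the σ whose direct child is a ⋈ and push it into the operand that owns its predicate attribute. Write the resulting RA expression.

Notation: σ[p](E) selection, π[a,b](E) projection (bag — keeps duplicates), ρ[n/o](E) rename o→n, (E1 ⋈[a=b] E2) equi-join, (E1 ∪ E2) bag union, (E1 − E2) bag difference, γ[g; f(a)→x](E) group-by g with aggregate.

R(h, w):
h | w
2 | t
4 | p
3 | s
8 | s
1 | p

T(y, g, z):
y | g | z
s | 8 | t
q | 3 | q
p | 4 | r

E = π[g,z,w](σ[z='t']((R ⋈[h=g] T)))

σ filters on z, owned by the right side.
E' = π[g,z,w]((R ⋈[h=g] σ[z='t'](T)))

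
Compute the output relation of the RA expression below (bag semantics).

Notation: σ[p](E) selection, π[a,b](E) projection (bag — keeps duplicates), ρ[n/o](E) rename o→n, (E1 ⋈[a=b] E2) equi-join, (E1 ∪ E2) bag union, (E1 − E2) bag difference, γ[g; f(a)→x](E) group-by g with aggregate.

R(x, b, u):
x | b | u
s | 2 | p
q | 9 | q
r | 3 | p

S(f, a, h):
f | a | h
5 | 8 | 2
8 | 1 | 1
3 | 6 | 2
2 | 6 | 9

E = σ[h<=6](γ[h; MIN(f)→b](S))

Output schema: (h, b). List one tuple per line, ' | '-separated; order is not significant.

Per-node cardinality:
  S → 4
  γ[h; MIN(f)→b](S) → 3
  σ[h<=6](γ[h; MIN(f)→b](S)) → 2

== RESULT ==
h | b
1 | 8
2 | 3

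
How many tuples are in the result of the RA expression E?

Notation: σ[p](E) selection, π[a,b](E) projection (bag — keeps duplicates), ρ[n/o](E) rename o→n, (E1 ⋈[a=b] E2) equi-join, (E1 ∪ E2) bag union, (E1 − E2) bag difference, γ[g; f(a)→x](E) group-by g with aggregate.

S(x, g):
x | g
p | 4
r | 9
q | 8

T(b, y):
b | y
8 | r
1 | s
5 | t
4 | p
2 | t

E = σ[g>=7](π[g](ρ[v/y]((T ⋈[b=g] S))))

Stepwise |·|:
  T → 5
  S → 3
  (T ⋈[b=g] S) → 2
  ρ[v/y]((T ⋈[b=g] S)) → 2
  π[g](ρ[v/y]((T ⋈[b=g] S))) → 2
  σ[g>=7](π[g](ρ[v/y]((T ⋈[b=g] S)))) → 1

|E| = 1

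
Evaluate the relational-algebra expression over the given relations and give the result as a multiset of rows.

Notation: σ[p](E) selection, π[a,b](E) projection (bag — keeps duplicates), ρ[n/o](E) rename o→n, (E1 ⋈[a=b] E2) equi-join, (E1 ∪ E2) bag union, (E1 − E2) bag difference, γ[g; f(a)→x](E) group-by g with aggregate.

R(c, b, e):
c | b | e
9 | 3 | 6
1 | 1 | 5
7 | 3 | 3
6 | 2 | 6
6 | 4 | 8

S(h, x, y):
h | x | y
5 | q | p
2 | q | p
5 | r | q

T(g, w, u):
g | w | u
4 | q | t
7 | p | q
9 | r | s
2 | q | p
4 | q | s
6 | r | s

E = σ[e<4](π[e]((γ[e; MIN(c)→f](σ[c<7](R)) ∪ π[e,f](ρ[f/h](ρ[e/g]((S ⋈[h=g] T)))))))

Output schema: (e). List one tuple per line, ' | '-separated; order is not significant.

Per-node cardinality:
  R → 5
  σ[c<7](R) → 3
  γ[e; MIN(c)→f](σ[c<7](R)) → 3
  S → 3
  T → 6
  (S ⋈[h=g] T) → 1
  ρ[e/g]((S ⋈[h=g] T)) → 1
  ρ[f/h](ρ[e/g]((S ⋈[h=g] T))) → 1
  π[e,f](ρ[f/h](ρ[e/g]((S ⋈[h=g] T)))) → 1
  (γ[e; MIN(c)→f](σ[c<7](R)) ∪ π[e,f](ρ[f/h](ρ[e/g]((S ⋈[h=g] T))))) → 4
  π[e]((γ[e; MIN(c)→f](σ[c<7](R)) ∪ π[e,f](ρ[f/h](ρ[e/g]((S ⋈[h=g] T)))))) → 4
  σ[e<4](π[e]((γ[e; MIN(c)→f](σ[c<7](R)) ∪ π[e,f](ρ[f/h](ρ[e/g]((S ⋈[h=g] T))))))) → 1

== RESULT ==
e
2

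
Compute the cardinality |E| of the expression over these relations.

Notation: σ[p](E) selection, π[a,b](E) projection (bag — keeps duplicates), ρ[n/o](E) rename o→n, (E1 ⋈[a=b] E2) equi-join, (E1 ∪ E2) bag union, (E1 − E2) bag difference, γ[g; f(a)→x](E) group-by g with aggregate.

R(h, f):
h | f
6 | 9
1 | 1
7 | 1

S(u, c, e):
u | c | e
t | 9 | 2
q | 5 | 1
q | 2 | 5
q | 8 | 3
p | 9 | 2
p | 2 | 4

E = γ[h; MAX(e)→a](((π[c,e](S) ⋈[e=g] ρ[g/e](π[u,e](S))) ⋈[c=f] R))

Row counts bottom-up:
  S → 6
  π[c,e](S) → 6
  S → 6
  π[u,e](S) → 6
  ρ[g/e](π[u,e](S)) → 6
  (π[c,e](S) ⋈[e=g] ρ[g/e](π[u,e](S))) → 8
  R → 3
  ((π[c,e](S) ⋈[e=g] ρ[g/e](π[u,e](S))) ⋈[c=f] R) → 4
  γ[h; MAX(e)→a](((π[c,e](S) ⋈[e=g] ρ[g/e](π[u,e](S))) ⋈[c=f] R)) → 1

|E| = 1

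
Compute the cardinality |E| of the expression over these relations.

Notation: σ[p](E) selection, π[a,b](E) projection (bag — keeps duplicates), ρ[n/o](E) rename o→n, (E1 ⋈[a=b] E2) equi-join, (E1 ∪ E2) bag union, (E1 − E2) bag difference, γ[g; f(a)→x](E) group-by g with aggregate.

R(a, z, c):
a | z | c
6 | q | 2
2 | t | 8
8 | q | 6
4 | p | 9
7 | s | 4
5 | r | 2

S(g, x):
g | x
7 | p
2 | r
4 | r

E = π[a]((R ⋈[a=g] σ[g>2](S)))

Stepwise |·|:
  R → 6
  S → 3
  σ[g>2](S) → 2
  (R ⋈[a=g] σ[g>2](S)) → 2
  π[a]((R ⋈[a=g] σ[g>2](S))) → 2

|E| = 2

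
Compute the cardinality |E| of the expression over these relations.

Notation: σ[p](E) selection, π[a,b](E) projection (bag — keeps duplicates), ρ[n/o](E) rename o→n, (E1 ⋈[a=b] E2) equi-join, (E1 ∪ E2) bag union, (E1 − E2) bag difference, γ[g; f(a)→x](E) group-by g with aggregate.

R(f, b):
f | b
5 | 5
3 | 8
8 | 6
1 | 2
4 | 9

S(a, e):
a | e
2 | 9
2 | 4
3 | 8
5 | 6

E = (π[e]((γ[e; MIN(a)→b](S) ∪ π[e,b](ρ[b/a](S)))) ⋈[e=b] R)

Stepwise |·|:
  S → 4
  γ[e; MIN(a)→b](S) → 4
  S → 4
  ρ[b/a](S) → 4
  π[e,b](ρ[b/a](S)) → 4
  (γ[e; MIN(a)→b](S) ∪ π[e,b](ρ[b/a](S))) → 8
  π[e]((γ[e; MIN(a)→b](S) ∪ π[e,b](ρ[b/a](S)))) → 8
  R → 5
  (π[e]((γ[e; MIN(a)→b](S) ∪ π[e,b](ρ[b/a](S)))) ⋈[e=b] R) → 6

|E| = 6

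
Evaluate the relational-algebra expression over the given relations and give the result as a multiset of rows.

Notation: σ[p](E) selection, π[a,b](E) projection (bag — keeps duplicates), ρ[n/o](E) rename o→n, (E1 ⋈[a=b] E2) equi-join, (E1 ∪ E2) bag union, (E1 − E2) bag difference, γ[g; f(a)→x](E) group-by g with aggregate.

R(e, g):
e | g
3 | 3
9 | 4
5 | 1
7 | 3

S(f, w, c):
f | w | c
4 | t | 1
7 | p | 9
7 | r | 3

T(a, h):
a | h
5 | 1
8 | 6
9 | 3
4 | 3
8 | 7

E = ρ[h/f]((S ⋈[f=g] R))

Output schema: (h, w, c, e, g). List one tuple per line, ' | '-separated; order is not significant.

Stepwise |·|:
  S → 3
  R → 4
  (S ⋈[f=g] R) → 1
  ρ[h/f]((S ⋈[f=g] R)) → 1

== RESULT ==
h | w | c | e | g
4 | t | 1 | 9 | 4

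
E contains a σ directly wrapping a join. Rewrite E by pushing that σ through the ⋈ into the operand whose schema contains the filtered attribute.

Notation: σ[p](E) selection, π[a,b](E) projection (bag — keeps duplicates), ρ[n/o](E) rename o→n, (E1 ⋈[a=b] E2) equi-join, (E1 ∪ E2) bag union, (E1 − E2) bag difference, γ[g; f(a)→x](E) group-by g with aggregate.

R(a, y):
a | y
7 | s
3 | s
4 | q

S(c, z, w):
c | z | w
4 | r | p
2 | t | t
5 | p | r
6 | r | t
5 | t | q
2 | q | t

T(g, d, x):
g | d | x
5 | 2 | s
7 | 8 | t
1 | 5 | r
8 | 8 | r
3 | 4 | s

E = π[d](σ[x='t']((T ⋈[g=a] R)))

σ filters on x, owned by the left side.
E' = π[d]((σ[x='t'](T) ⋈[g=a] R))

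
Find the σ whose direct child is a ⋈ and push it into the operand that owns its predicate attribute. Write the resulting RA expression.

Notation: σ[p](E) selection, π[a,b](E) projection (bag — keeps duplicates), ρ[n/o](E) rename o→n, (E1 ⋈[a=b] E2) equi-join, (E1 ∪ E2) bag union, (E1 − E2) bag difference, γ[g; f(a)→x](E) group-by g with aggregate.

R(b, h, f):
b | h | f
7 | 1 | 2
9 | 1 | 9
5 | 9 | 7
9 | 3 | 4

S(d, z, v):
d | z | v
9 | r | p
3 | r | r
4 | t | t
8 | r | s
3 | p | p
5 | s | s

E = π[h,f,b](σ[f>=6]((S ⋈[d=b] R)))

σ filters on f, owned by the right side.
E' = π[h,f,b]((S ⋈[d=b] σ[f>=6](R)))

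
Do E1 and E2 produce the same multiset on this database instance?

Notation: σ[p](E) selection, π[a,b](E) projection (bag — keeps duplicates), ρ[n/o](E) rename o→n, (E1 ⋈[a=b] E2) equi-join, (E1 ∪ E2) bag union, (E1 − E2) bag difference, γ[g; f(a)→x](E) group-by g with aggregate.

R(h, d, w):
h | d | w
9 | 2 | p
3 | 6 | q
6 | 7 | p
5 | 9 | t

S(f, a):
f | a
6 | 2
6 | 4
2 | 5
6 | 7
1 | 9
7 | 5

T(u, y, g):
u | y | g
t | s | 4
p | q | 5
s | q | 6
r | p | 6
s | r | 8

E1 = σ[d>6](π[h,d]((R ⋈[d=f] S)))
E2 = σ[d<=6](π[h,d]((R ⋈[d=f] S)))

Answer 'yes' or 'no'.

E1 row counts bottom-up:
  R → 4
  S → 6
  (R ⋈[d=f] S) → 5
  π[h,d]((R ⋈[d=f] S)) → 5
  σ[d>6](π[h,d]((R ⋈[d=f] S))) → 1
E2 row counts bottom-up:
  R → 4
  S → 6
  (R ⋈[d=f] S) → 5
  π[h,d]((R ⋈[d=f] S)) → 5
  σ[d<=6](π[h,d]((R ⋈[d=f] S))) → 4

E1 result:
h | d
6 | 7
E2 result:
h | d
3 | 6
3 | 6
3 | 6
9 | 2
Witness: (6, 7) appears 1× in E1 but 0× in E2.

no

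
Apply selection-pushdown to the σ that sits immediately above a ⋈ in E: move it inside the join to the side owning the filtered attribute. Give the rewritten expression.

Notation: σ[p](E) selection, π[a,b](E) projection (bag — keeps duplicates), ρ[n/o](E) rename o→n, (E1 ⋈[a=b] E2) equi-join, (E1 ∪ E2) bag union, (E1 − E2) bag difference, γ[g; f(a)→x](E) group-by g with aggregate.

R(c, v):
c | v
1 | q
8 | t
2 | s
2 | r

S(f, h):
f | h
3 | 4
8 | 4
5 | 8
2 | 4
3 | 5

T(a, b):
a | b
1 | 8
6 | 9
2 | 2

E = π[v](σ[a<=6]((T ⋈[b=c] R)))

σ filters on a, owned by the left side.
E' = π[v]((σ[a<=6](T) ⋈[b=c] R))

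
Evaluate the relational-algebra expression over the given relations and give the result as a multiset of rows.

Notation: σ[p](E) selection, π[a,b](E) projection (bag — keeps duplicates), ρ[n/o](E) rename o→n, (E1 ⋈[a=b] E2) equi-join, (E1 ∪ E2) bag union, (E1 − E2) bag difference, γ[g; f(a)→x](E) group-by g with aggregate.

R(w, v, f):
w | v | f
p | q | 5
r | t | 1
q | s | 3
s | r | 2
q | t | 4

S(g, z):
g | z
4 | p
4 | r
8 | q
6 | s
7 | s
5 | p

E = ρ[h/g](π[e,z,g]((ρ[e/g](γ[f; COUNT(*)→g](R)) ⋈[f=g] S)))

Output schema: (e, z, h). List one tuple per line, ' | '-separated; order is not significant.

Per-node cardinality:
  R → 5
  γ[f; COUNT(*)→g](R) → 5
  ρ[e/g](γ[f; COUNT(*)→g](R)) → 5
  S → 6
  (ρ[e/g](γ[f; COUNT(*)→g](R)) ⋈[f=g] S) → 3
  π[e,z,g]((ρ[e/g](γ[f; COUNT(*)→g](R)) ⋈[f=g] S)) → 3
  ρ[h/g](π[e,z,g]((ρ[e/g](γ[f; COUNT(*)→g](R)) ⋈[f=g] S))) → 3

== RESULT ==
e | z | h
1 | p | 4
1 | p | 5
1 | r | 4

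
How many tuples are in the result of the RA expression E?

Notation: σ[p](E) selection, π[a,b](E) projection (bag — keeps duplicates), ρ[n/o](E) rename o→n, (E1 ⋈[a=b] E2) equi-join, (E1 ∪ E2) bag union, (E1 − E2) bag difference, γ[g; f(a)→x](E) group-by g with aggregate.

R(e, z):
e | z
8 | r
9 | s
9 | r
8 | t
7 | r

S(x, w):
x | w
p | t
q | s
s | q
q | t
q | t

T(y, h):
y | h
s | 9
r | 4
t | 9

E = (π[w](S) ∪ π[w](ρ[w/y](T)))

Row counts bottom-up:
  S → 5
  π[w](S) → 5
  T → 3
  ρ[w/y](T) → 3
  π[w](ρ[w/y](T)) → 3
  (π[w](S) ∪ π[w](ρ[w/y](T))) → 8

|E| = 8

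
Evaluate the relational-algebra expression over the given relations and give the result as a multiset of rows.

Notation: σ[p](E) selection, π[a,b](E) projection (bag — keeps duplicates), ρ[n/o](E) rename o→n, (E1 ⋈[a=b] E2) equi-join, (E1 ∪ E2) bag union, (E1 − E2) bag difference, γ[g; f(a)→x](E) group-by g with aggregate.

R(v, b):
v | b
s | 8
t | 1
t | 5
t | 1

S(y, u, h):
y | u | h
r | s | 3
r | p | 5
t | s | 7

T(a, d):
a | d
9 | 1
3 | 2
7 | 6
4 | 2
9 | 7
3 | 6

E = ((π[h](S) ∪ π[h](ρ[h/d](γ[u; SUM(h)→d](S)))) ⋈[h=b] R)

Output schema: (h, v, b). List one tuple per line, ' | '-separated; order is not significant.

Row counts bottom-up:
  S → 3
  π[h](S) → 3
  S → 3
  γ[u; SUM(h)→d](S) → 2
  ρ[h/d](γ[u; SUM(h)→d](S)) → 2
  π[h](ρ[h/d](γ[u; SUM(h)→d](S))) → 2
  (π[h](S) ∪ π[h](ρ[h/d](γ[u; SUM(h)→d](S)))) → 5
  R → 4
  ((π[h](S) ∪ π[h](ρ[h/d](γ[u; SUM(h)→d](S)))) ⋈[h=b] R) → 2

== RESULT ==
h | v | b
5 | t | 5
5 | t | 5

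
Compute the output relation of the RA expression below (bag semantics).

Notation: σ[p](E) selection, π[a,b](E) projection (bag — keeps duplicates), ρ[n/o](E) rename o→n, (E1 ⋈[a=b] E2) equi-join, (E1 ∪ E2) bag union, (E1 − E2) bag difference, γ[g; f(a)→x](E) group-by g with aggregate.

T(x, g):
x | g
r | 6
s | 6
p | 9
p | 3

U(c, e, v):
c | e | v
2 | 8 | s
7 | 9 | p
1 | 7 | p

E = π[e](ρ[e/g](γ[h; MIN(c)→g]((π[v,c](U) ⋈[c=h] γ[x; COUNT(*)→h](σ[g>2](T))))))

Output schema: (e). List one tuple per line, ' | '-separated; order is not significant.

Subexpression sizes:
  U → 3
  π[v,c](U) → 3
  T → 4
  σ[g>2](T) → 4
  γ[x; COUNT(*)→h](σ[g>2](T)) → 3
  (π[v,c](U) ⋈[c=h] γ[x; COUNT(*)→h](σ[g>2](T))) → 3
  γ[h; MIN(c)→g]((π[v,c](U) ⋈[c=h] γ[x; COUNT(*)→h](σ[g>2](T)))) → 2
  ρ[e/g](γ[h; MIN(c)→g]((π[v,c](U) ⋈[c=h] γ[x; COUNT(*)→h](σ[g>2](T))))) → 2
  π[e](ρ[e/g](γ[h; MIN(c)→g]((π[v,c](U) ⋈[c=h] γ[x; COUNT(*)→h](σ[g>2](T)))))) → 2

== RESULT ==
e
1
2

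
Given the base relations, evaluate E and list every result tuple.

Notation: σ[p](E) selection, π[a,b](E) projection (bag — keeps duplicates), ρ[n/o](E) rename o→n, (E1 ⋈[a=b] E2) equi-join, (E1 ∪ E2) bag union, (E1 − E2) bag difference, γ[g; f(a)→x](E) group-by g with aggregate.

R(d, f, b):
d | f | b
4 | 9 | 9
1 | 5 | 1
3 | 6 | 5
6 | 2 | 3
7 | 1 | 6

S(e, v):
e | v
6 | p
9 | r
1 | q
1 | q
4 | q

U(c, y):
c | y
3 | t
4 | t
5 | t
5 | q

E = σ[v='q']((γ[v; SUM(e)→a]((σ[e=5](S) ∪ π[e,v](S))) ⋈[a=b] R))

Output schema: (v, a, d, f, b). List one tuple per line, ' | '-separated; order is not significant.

Per-node cardinality:
  S → 5
  σ[e=5](S) → 0
  S → 5
  π[e,v](S) → 5
  (σ[e=5](S) ∪ π[e,v](S)) → 5
  γ[v; SUM(e)→a]((σ[e=5](S) ∪ π[e,v](S))) → 3
  R → 5
  (γ[v; SUM(e)→a]((σ[e=5](S) ∪ π[e,v](S))) ⋈[a=b] R) → 3
  σ[v='q']((γ[v; SUM(e)→a]((σ[e=5](S) ∪ π[e,v](S))) ⋈[a=b] R)) → 1

== RESULT ==
v | a | d | f | b
q | 6 | 7 | 1 | 6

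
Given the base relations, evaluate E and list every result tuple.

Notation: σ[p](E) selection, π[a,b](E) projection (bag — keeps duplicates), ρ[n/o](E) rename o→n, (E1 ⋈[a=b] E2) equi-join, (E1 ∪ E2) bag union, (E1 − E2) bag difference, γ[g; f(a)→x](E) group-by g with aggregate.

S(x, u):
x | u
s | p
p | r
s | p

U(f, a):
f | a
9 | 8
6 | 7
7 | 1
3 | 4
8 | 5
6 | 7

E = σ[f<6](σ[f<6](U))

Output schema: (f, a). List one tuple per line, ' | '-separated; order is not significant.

Subexpression sizes:
  U → 6
  σ[f<6](U) → 1
  σ[f<6](σ[f<6](U)) → 1

== RESULT ==
f | a
3 | 4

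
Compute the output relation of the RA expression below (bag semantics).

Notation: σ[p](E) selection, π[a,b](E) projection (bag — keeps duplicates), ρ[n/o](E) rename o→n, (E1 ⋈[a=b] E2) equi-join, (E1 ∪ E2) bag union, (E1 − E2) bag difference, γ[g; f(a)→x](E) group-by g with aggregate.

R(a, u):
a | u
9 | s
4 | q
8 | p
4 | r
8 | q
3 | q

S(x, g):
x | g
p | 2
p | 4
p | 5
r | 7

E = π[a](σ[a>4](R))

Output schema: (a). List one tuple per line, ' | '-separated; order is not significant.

Stepwise |·|:
  R → 6
  σ[a>4](R) → 3
  π[a](σ[a>4](R)) → 3

== RESULT ==
a
8
8
9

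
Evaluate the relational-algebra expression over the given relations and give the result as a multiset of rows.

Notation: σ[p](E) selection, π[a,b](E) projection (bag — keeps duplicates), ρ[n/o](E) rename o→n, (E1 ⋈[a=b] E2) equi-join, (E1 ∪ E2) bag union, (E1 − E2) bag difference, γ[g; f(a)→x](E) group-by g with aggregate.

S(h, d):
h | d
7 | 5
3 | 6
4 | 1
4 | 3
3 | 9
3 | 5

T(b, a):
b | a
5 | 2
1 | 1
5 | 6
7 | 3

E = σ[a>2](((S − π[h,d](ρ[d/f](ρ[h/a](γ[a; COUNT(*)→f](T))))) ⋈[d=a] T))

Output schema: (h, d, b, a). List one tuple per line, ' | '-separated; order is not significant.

Per-node cardinality:
  S → 6
  T → 4
  γ[a; COUNT(*)→f](T) → 4
  ρ[h/a](γ[a; COUNT(*)→f](T)) → 4
  ρ[d/f](ρ[h/a](γ[a; COUNT(*)→f](T))) → 4
  π[h,d](ρ[d/f](ρ[h/a](γ[a; COUNT(*)→f](T)))) → 4
  (S − π[h,d](ρ[d/f](ρ[h/a](γ[a; COUNT(*)→f](T))))) → 6
  T → 4
  ((S − π[h,d](ρ[d/f](ρ[h/a](γ[a; COUNT(*)→f](T))))) ⋈[d=a] T) → 3
  σ[a>2](((S − π[h,d](ρ[d/f](ρ[h/a](γ[a; COUNT(*)→f](T))))) ⋈[d=a] T)) → 2

== RESULT ==
h | d | b | a
3 | 6 | 5 | 6
4 | 3 | 7 | 3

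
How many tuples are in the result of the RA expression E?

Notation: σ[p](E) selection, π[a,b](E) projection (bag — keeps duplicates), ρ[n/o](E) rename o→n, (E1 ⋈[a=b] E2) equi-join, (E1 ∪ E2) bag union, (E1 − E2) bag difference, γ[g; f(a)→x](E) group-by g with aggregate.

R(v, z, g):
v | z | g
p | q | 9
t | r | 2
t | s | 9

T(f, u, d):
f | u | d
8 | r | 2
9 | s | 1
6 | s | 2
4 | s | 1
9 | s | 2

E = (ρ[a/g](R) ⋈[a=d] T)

Row counts bottom-up:
  R → 3
  ρ[a/g](R) → 3
  T → 5
  (ρ[a/g](R) ⋈[a=d] T) → 3

|E| = 3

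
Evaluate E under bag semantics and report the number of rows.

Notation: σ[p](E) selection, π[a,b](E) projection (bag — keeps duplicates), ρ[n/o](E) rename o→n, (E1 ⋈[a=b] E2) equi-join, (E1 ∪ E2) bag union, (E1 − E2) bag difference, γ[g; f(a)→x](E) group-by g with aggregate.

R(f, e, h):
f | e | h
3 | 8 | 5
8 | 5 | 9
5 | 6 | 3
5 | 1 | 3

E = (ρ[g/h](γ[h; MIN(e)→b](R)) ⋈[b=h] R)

Per-node cardinality:
  R → 4
  γ[h; MIN(e)→b](R) → 3
  ρ[g/h](γ[h; MIN(e)→b](R)) → 3
  R → 4
  (ρ[g/h](γ[h; MIN(e)→b](R)) ⋈[b=h] R) → 1

|E| = 1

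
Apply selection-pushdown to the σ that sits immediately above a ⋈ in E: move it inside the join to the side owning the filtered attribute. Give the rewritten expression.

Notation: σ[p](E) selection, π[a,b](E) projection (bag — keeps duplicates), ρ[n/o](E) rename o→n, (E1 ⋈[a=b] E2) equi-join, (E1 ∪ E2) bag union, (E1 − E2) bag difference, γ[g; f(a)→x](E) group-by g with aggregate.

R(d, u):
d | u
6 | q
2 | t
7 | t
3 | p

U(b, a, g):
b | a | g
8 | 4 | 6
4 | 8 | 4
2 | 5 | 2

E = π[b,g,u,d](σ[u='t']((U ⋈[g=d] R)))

σ filters on u, owned by the right side.
E' = π[b,g,u,d]((U ⋈[g=d] σ[u='t'](R)))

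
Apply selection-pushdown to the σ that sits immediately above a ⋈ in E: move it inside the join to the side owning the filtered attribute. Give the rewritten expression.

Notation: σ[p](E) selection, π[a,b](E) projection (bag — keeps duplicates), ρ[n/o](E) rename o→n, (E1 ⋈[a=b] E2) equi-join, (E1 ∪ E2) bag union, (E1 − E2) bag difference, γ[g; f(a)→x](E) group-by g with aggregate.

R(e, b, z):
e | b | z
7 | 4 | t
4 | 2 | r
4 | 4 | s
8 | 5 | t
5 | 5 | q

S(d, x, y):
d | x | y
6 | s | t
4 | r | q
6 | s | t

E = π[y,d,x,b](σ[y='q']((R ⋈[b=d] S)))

σ filters on y, owned by the right side.
E' = π[y,d,x,b]((R ⋈[b=d] σ[y='q'](S)))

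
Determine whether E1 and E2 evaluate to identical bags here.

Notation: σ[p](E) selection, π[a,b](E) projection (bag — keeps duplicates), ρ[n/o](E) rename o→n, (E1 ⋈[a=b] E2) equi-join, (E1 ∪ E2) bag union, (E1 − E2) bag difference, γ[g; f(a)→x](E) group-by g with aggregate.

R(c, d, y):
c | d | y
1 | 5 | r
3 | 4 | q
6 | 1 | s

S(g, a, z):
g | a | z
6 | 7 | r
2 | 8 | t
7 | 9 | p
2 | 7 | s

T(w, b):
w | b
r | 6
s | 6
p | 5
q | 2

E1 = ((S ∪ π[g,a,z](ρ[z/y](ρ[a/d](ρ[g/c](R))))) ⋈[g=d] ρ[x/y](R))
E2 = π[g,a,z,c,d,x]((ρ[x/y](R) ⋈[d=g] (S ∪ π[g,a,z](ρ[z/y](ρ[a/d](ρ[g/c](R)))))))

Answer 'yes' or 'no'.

E1 row counts bottom-up:
  S → 4
  R → 3
  ρ[g/c](R) → 3
  ρ[a/d](ρ[g/c](R)) → 3
  ρ[z/y](ρ[a/d](ρ[g/c](R))) → 3
  π[g,a,z](ρ[z/y](ρ[a/d](ρ[g/c](R)))) → 3
  (S ∪ π[g,a,z](ρ[z/y](ρ[a/d](ρ[g/c](R))))) → 7
  R → 3
  ρ[x/y](R) → 3
  ((S ∪ π[g,a,z](ρ[z/y](ρ[a/d](ρ[g/c](R))))) ⋈[g=d] ρ[x/y](R)) → 1
E2 row counts bottom-up:
  R → 3
  ρ[x/y](R) → 3
  S → 4
  R → 3
  ρ[g/c](R) → 3
  ρ[a/d](ρ[g/c](R)) → 3
  ρ[z/y](ρ[a/d](ρ[g/c](R))) → 3
  π[g,a,z](ρ[z/y](ρ[a/d](ρ[g/c](R)))) → 3
  (S ∪ π[g,a,z](ρ[z/y](ρ[a/d](ρ[g/c](R))))) → 7
  (ρ[x/y](R) ⋈[d=g] (S ∪ π[g,a,z](ρ[z/y](ρ[a/d](ρ[g/c](R)))))) → 1
  π[g,a,z,c,d,x]((ρ[x/y](R) ⋈[d=g] (S ∪ π[g,a,z](ρ[z/y](ρ[a/d](ρ[g/c](R))))))) → 1

E1 and E2 produce the same multiset:
g | a | z | c | d | x
1 | 5 | r | 6 | 1 | s

yes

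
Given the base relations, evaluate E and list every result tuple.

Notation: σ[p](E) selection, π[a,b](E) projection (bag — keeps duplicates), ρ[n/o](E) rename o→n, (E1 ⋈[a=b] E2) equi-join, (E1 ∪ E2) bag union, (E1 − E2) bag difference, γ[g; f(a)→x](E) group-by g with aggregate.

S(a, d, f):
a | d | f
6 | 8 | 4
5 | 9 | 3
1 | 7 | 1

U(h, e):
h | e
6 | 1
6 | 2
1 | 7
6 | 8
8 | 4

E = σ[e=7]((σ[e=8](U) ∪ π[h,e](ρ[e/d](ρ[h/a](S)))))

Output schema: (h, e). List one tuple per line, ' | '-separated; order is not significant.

Per-node cardinality:
  U → 5
  σ[e=8](U) → 1
  S → 3
  ρ[h/a](S) → 3
  ρ[e/d](ρ[h/a](S)) → 3
  π[h,e](ρ[e/d](ρ[h/a](S))) → 3
  (σ[e=8](U) ∪ π[h,e](ρ[e/d](ρ[h/a](S)))) → 4
  σ[e=7]((σ[e=8](U) ∪ π[h,e](ρ[e/d](ρ[h/a](S))))) → 1

== RESULT ==
h | e
1 | 7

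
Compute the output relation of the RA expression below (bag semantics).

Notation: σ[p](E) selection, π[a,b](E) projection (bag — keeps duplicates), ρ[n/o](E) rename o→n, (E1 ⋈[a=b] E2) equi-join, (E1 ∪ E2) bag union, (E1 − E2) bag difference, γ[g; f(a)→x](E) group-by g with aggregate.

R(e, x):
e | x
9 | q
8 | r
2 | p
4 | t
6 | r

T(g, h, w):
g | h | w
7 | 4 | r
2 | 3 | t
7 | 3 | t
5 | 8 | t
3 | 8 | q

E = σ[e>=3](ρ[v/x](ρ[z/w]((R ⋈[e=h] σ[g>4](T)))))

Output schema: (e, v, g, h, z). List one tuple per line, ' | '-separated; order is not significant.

Stepwise |·|:
  R → 5
  T → 5
  σ[g>4](T) → 3
  (R ⋈[e=h] σ[g>4](T)) → 2
  ρ[z/w]((R ⋈[e=h] σ[g>4](T))) → 2
  ρ[v/x](ρ[z/w]((R ⋈[e=h] σ[g>4](T)))) → 2
  σ[e>=3](ρ[v/x](ρ[z/w]((R ⋈[e=h] σ[g>4](T))))) → 2

== RESULT ==
e | v | g | h | z
4 | t | 7 | 4 | r
8 | r | 5 | 8 | t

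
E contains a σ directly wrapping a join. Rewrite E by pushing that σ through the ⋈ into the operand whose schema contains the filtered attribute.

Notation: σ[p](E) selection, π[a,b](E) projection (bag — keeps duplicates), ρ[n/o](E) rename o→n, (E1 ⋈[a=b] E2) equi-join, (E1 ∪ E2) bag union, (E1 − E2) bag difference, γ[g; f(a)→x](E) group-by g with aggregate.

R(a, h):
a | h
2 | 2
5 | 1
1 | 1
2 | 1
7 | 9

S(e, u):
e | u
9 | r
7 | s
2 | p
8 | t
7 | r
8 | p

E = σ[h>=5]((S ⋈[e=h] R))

σ filters on h, owned by the right side.
E' = (S ⋈[e=h] σ[h>=5](R))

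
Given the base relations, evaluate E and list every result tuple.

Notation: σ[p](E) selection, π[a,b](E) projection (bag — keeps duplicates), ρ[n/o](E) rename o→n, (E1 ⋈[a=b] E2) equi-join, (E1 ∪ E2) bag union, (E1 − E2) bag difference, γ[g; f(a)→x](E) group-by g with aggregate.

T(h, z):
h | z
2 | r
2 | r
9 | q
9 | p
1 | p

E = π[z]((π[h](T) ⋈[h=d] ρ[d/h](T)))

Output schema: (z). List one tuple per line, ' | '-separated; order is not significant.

Row counts bottom-up:
  T → 5
  π[h](T) → 5
  T → 5
  ρ[d/h](T) → 5
  (π[h](T) ⋈[h=d] ρ[d/h](T)) → 9
  π[z]((π[h](T) ⋈[h=d] ρ[d/h](T))) → 9

== RESULT ==
z
p
p
p
q
q
r
r
r
r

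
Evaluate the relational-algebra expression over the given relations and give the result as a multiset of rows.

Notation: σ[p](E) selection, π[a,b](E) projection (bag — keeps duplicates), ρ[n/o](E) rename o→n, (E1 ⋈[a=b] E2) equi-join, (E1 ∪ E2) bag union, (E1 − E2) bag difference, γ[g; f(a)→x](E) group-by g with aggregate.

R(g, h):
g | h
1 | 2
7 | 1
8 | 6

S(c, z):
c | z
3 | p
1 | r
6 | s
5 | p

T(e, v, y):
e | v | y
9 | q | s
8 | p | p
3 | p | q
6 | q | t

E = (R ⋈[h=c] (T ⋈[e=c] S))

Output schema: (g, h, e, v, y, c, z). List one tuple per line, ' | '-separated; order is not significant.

Subexpression sizes:
  R → 3
  T → 4
  S → 4
  (T ⋈[e=c] S) → 2
  (R ⋈[h=c] (T ⋈[e=c] S)) → 1

== RESULT ==
g | h | e | v | y | c | z
8 | 6 | 6 | q | t | 6 | s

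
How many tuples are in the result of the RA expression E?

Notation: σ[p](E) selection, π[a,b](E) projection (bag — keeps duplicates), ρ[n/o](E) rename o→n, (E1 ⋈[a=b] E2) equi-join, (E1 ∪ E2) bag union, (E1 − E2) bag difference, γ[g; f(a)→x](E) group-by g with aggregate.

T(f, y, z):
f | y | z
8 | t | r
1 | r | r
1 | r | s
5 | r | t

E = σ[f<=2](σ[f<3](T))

Subexpression sizes:
  T → 4
  σ[f<3](T) → 2
  σ[f<=2](σ[f<3](T)) → 2

|E| = 2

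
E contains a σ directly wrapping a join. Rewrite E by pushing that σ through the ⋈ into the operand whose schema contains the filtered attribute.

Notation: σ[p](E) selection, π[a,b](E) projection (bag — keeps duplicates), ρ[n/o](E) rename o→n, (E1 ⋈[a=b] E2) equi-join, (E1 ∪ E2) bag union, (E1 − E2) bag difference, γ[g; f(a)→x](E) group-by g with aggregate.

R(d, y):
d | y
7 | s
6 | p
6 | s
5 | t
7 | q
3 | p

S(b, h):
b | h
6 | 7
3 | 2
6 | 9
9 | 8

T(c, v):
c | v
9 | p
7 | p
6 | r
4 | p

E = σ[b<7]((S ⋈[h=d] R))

σ filters on b, owned by the left side.
E' = (σ[b<7](S) ⋈[h=d] R)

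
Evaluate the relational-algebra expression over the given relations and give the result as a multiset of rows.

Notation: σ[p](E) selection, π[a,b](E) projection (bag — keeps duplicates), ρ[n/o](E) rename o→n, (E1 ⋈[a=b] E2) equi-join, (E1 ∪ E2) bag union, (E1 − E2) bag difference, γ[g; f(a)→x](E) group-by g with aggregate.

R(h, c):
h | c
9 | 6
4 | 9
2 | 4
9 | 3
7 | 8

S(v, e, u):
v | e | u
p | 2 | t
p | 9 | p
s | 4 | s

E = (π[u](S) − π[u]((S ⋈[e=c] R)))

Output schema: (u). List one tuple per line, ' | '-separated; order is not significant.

Subexpression sizes:
  S → 3
  π[u](S) → 3
  S → 3
  R → 5
  (S ⋈[e=c] R) → 2
  π[u]((S ⋈[e=c] R)) → 2
  (π[u](S) − π[u]((S ⋈[e=c] R))) → 1

== RESULT ==
u
t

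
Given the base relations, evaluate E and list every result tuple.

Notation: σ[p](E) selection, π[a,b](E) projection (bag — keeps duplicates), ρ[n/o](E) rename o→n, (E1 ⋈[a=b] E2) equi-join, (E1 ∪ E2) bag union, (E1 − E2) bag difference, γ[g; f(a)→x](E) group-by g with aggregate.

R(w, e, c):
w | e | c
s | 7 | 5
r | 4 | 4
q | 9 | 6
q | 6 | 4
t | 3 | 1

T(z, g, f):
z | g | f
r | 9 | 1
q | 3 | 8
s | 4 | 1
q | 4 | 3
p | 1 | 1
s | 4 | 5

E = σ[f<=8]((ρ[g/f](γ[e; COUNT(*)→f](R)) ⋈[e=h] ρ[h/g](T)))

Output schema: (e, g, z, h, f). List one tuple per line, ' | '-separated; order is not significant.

Subexpression sizes:
  R → 5
  γ[e; COUNT(*)→f](R) → 5
  ρ[g/f](γ[e; COUNT(*)→f](R)) → 5
  T → 6
  ρ[h/g](T) → 6
  (ρ[g/f](γ[e; COUNT(*)→f](R)) ⋈[e=h] ρ[h/g](T)) → 5
  σ[f<=8]((ρ[g/f](γ[e; COUNT(*)→f](R)) ⋈[e=h] ρ[h/g](T))) → 5

== RESULT ==
e | g | z | h | f
3 | 1 | q | 3 | 8
4 | 1 | q | 4 | 3
4 | 1 | s | 4 | 1
4 | 1 | s | 4 | 5
9 | 1 | r | 9 | 1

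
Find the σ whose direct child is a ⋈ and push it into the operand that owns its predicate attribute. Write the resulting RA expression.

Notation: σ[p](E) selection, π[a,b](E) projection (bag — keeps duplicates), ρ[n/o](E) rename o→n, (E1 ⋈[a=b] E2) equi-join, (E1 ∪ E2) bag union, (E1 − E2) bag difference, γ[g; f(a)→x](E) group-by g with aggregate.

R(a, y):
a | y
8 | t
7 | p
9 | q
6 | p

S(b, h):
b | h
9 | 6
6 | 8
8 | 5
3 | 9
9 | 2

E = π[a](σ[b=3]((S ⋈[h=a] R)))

σ filters on b, owned by the left side.
E' = π[a]((σ[b=3](S) ⋈[h=a] R))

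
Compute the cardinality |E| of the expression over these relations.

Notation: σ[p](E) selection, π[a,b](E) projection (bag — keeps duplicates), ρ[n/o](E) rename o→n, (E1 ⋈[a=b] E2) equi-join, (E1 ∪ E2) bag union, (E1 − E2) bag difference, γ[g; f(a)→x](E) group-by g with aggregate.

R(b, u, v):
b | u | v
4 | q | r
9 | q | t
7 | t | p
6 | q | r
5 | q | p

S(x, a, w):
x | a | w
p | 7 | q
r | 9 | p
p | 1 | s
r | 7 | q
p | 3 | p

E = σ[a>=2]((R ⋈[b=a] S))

Row counts bottom-up:
  R → 5
  S → 5
  (R ⋈[b=a] S) → 3
  σ[a>=2]((R ⋈[b=a] S)) → 3

|E| = 3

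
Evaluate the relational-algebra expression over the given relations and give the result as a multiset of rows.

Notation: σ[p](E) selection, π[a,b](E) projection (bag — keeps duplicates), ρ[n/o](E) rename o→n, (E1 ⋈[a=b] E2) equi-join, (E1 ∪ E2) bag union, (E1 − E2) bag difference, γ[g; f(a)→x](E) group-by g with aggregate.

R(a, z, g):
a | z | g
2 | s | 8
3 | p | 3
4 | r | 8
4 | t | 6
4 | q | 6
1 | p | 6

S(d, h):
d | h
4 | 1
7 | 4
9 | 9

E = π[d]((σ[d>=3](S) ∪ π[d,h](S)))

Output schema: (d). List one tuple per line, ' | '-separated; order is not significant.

Row counts bottom-up:
  S → 3
  σ[d>=3](S) → 3
  S → 3
  π[d,h](S) → 3
  (σ[d>=3](S) ∪ π[d,h](S)) → 6
  π[d]((σ[d>=3](S) ∪ π[d,h](S))) → 6

== RESULT ==
d
4
4
7
7
9
9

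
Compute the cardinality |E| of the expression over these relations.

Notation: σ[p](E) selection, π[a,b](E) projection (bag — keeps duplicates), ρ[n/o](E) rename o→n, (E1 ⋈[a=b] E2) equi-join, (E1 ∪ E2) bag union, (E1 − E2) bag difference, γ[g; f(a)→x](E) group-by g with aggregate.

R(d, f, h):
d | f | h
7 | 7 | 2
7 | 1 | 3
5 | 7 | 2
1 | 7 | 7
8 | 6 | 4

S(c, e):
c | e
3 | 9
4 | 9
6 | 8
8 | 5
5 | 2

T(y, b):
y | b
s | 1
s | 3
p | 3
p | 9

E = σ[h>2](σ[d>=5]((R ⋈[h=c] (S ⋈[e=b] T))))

Row counts bottom-up:
  R → 5
  S → 5
  T → 4
  (S ⋈[e=b] T) → 2
  (R ⋈[h=c] (S ⋈[e=b] T)) → 2
  σ[d>=5]((R ⋈[h=c] (S ⋈[e=b] T))) → 2
  σ[h>2](σ[d>=5]((R ⋈[h=c] (S ⋈[e=b] T)))) → 2

|E| = 2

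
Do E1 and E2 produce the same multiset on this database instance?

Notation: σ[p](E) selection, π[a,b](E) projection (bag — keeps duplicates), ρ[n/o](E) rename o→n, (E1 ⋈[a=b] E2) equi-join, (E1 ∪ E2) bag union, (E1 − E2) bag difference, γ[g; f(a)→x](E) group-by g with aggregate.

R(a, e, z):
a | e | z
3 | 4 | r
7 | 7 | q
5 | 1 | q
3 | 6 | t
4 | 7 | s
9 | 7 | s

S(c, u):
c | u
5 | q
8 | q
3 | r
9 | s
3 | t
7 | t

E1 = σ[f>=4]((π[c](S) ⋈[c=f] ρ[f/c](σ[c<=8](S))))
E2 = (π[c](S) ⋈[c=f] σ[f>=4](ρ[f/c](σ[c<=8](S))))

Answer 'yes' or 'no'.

E1 row counts bottom-up:
  S → 6
  π[c](S) → 6
  S → 6
  σ[c<=8](S) → 5
  ρ[f/c](σ[c<=8](S)) → 5
  (π[c](S) ⋈[c=f] ρ[f/c](σ[c<=8](S))) → 7
  σ[f>=4]((π[c](S) ⋈[c=f] ρ[f/c](σ[c<=8](S)))) → 3
E2 row counts bottom-up:
  S → 6
  π[c](S) → 6
  S → 6
  σ[c<=8](S) → 5
  ρ[f/c](σ[c<=8](S)) → 5
  σ[f>=4](ρ[f/c](σ[c<=8](S))) → 3
  (π[c](S) ⋈[c=f] σ[f>=4](ρ[f/c](σ[c<=8](S)))) → 3

E1 and E2 produce the same multiset:
c | f | u
5 | 5 | q
7 | 7 | t
8 | 8 | q

yes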